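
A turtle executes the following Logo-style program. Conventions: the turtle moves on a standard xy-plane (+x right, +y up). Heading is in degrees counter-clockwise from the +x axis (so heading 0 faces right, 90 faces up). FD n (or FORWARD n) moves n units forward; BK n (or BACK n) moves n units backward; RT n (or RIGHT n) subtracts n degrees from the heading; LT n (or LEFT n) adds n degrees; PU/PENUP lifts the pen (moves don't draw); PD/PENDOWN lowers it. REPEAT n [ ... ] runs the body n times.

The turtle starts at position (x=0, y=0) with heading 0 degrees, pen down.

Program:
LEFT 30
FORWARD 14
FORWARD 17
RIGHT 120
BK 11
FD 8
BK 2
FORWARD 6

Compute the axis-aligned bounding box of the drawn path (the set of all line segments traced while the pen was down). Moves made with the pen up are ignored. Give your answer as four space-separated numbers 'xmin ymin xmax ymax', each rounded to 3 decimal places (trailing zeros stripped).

Executing turtle program step by step:
Start: pos=(0,0), heading=0, pen down
LT 30: heading 0 -> 30
FD 14: (0,0) -> (12.124,7) [heading=30, draw]
FD 17: (12.124,7) -> (26.847,15.5) [heading=30, draw]
RT 120: heading 30 -> 270
BK 11: (26.847,15.5) -> (26.847,26.5) [heading=270, draw]
FD 8: (26.847,26.5) -> (26.847,18.5) [heading=270, draw]
BK 2: (26.847,18.5) -> (26.847,20.5) [heading=270, draw]
FD 6: (26.847,20.5) -> (26.847,14.5) [heading=270, draw]
Final: pos=(26.847,14.5), heading=270, 6 segment(s) drawn

Segment endpoints: x in {0, 12.124, 26.847}, y in {0, 7, 14.5, 15.5, 18.5, 20.5, 26.5}
xmin=0, ymin=0, xmax=26.847, ymax=26.5

Answer: 0 0 26.847 26.5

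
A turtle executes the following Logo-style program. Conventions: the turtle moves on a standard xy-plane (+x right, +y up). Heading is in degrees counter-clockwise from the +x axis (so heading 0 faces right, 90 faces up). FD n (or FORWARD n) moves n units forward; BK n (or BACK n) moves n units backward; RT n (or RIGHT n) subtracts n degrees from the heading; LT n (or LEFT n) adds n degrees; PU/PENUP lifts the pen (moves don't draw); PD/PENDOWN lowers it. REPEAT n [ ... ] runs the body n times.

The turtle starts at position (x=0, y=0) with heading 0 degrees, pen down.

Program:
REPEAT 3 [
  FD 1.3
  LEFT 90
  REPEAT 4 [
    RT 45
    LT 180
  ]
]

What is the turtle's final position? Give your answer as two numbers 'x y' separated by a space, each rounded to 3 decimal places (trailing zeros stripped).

Executing turtle program step by step:
Start: pos=(0,0), heading=0, pen down
REPEAT 3 [
  -- iteration 1/3 --
  FD 1.3: (0,0) -> (1.3,0) [heading=0, draw]
  LT 90: heading 0 -> 90
  REPEAT 4 [
    -- iteration 1/4 --
    RT 45: heading 90 -> 45
    LT 180: heading 45 -> 225
    -- iteration 2/4 --
    RT 45: heading 225 -> 180
    LT 180: heading 180 -> 0
    -- iteration 3/4 --
    RT 45: heading 0 -> 315
    LT 180: heading 315 -> 135
    -- iteration 4/4 --
    RT 45: heading 135 -> 90
    LT 180: heading 90 -> 270
  ]
  -- iteration 2/3 --
  FD 1.3: (1.3,0) -> (1.3,-1.3) [heading=270, draw]
  LT 90: heading 270 -> 0
  REPEAT 4 [
    -- iteration 1/4 --
    RT 45: heading 0 -> 315
    LT 180: heading 315 -> 135
    -- iteration 2/4 --
    RT 45: heading 135 -> 90
    LT 180: heading 90 -> 270
    -- iteration 3/4 --
    RT 45: heading 270 -> 225
    LT 180: heading 225 -> 45
    -- iteration 4/4 --
    RT 45: heading 45 -> 0
    LT 180: heading 0 -> 180
  ]
  -- iteration 3/3 --
  FD 1.3: (1.3,-1.3) -> (0,-1.3) [heading=180, draw]
  LT 90: heading 180 -> 270
  REPEAT 4 [
    -- iteration 1/4 --
    RT 45: heading 270 -> 225
    LT 180: heading 225 -> 45
    -- iteration 2/4 --
    RT 45: heading 45 -> 0
    LT 180: heading 0 -> 180
    -- iteration 3/4 --
    RT 45: heading 180 -> 135
    LT 180: heading 135 -> 315
    -- iteration 4/4 --
    RT 45: heading 315 -> 270
    LT 180: heading 270 -> 90
  ]
]
Final: pos=(0,-1.3), heading=90, 3 segment(s) drawn

Answer: 0 -1.3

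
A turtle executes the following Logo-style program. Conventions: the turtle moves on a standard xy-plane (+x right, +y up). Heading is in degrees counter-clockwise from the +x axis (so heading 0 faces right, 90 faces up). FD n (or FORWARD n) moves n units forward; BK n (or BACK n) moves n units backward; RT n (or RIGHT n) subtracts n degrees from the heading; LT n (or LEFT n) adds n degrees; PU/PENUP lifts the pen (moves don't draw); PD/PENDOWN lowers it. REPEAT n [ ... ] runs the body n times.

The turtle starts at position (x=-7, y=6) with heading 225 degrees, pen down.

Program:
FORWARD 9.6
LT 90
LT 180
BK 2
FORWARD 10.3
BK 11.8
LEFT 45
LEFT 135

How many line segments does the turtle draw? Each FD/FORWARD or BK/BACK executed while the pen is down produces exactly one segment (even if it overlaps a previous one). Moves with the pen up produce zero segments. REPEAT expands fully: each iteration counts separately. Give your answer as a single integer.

Executing turtle program step by step:
Start: pos=(-7,6), heading=225, pen down
FD 9.6: (-7,6) -> (-13.788,-0.788) [heading=225, draw]
LT 90: heading 225 -> 315
LT 180: heading 315 -> 135
BK 2: (-13.788,-0.788) -> (-12.374,-2.202) [heading=135, draw]
FD 10.3: (-12.374,-2.202) -> (-19.657,5.081) [heading=135, draw]
BK 11.8: (-19.657,5.081) -> (-11.313,-3.263) [heading=135, draw]
LT 45: heading 135 -> 180
LT 135: heading 180 -> 315
Final: pos=(-11.313,-3.263), heading=315, 4 segment(s) drawn
Segments drawn: 4

Answer: 4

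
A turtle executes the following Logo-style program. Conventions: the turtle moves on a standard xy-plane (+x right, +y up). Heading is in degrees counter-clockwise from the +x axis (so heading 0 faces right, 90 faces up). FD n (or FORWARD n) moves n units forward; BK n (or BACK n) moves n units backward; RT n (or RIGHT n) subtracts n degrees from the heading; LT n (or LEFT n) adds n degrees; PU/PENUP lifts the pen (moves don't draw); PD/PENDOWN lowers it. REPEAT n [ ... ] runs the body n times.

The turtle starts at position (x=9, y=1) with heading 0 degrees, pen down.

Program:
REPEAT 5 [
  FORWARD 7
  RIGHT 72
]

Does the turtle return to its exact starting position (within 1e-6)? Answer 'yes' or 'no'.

Answer: yes

Derivation:
Executing turtle program step by step:
Start: pos=(9,1), heading=0, pen down
REPEAT 5 [
  -- iteration 1/5 --
  FD 7: (9,1) -> (16,1) [heading=0, draw]
  RT 72: heading 0 -> 288
  -- iteration 2/5 --
  FD 7: (16,1) -> (18.163,-5.657) [heading=288, draw]
  RT 72: heading 288 -> 216
  -- iteration 3/5 --
  FD 7: (18.163,-5.657) -> (12.5,-9.772) [heading=216, draw]
  RT 72: heading 216 -> 144
  -- iteration 4/5 --
  FD 7: (12.5,-9.772) -> (6.837,-5.657) [heading=144, draw]
  RT 72: heading 144 -> 72
  -- iteration 5/5 --
  FD 7: (6.837,-5.657) -> (9,1) [heading=72, draw]
  RT 72: heading 72 -> 0
]
Final: pos=(9,1), heading=0, 5 segment(s) drawn

Start position: (9, 1)
Final position: (9, 1)
Distance = 0; < 1e-6 -> CLOSED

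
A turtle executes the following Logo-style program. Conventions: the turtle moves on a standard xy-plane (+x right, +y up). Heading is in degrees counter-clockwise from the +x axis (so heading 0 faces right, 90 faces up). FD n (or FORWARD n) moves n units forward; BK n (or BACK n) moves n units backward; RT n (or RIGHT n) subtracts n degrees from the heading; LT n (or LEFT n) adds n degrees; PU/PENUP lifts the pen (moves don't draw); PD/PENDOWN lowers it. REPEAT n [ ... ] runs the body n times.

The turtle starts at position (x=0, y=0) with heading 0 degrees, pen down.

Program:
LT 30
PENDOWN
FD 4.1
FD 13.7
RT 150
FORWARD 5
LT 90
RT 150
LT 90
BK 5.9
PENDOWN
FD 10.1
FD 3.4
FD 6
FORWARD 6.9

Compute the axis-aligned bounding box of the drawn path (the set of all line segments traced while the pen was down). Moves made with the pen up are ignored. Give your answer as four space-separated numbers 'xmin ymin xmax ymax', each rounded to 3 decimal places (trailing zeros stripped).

Answer: 0 -15.93 15.415 10.47

Derivation:
Executing turtle program step by step:
Start: pos=(0,0), heading=0, pen down
LT 30: heading 0 -> 30
PD: pen down
FD 4.1: (0,0) -> (3.551,2.05) [heading=30, draw]
FD 13.7: (3.551,2.05) -> (15.415,8.9) [heading=30, draw]
RT 150: heading 30 -> 240
FD 5: (15.415,8.9) -> (12.915,4.57) [heading=240, draw]
LT 90: heading 240 -> 330
RT 150: heading 330 -> 180
LT 90: heading 180 -> 270
BK 5.9: (12.915,4.57) -> (12.915,10.47) [heading=270, draw]
PD: pen down
FD 10.1: (12.915,10.47) -> (12.915,0.37) [heading=270, draw]
FD 3.4: (12.915,0.37) -> (12.915,-3.03) [heading=270, draw]
FD 6: (12.915,-3.03) -> (12.915,-9.03) [heading=270, draw]
FD 6.9: (12.915,-9.03) -> (12.915,-15.93) [heading=270, draw]
Final: pos=(12.915,-15.93), heading=270, 8 segment(s) drawn

Segment endpoints: x in {0, 3.551, 12.915, 15.415}, y in {-15.93, -9.03, -3.03, 0, 0.37, 2.05, 4.57, 8.9, 10.47}
xmin=0, ymin=-15.93, xmax=15.415, ymax=10.47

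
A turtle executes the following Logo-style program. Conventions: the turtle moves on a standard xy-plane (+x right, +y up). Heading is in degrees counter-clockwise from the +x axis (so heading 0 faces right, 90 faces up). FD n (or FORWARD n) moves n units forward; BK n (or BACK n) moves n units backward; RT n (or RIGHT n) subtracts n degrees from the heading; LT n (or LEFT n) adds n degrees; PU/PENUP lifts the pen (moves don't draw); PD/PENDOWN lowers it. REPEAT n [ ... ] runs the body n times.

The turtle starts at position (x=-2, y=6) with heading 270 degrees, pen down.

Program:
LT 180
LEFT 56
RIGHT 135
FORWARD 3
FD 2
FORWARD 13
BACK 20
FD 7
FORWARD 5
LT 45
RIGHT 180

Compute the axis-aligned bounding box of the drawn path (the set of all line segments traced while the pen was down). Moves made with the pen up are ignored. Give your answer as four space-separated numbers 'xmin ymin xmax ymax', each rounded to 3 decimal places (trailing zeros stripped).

Executing turtle program step by step:
Start: pos=(-2,6), heading=270, pen down
LT 180: heading 270 -> 90
LT 56: heading 90 -> 146
RT 135: heading 146 -> 11
FD 3: (-2,6) -> (0.945,6.572) [heading=11, draw]
FD 2: (0.945,6.572) -> (2.908,6.954) [heading=11, draw]
FD 13: (2.908,6.954) -> (15.669,9.435) [heading=11, draw]
BK 20: (15.669,9.435) -> (-3.963,5.618) [heading=11, draw]
FD 7: (-3.963,5.618) -> (2.908,6.954) [heading=11, draw]
FD 5: (2.908,6.954) -> (7.816,7.908) [heading=11, draw]
LT 45: heading 11 -> 56
RT 180: heading 56 -> 236
Final: pos=(7.816,7.908), heading=236, 6 segment(s) drawn

Segment endpoints: x in {-3.963, -2, 0.945, 2.908, 7.816, 15.669}, y in {5.618, 6, 6.572, 6.954, 7.908, 9.435}
xmin=-3.963, ymin=5.618, xmax=15.669, ymax=9.435

Answer: -3.963 5.618 15.669 9.435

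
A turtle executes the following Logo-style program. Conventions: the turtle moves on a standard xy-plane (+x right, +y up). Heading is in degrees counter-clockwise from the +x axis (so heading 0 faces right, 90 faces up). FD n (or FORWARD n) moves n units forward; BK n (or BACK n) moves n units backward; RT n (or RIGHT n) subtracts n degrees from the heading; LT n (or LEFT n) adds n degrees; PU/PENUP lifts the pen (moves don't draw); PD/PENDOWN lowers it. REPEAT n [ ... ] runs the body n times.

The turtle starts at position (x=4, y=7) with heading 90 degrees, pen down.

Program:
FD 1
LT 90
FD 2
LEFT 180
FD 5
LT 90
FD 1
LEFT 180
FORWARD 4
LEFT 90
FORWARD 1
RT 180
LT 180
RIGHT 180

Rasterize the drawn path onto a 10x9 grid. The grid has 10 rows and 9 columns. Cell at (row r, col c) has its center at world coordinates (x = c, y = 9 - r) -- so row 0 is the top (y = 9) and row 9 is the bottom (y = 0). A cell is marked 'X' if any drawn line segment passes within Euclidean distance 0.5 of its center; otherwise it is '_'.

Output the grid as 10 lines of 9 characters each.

Segment 0: (4,7) -> (4,8)
Segment 1: (4,8) -> (2,8)
Segment 2: (2,8) -> (7,8)
Segment 3: (7,8) -> (7,9)
Segment 4: (7,9) -> (7,5)
Segment 5: (7,5) -> (8,5)

Answer: _______X_
__XXXXXX_
____X__X_
_______X_
_______XX
_________
_________
_________
_________
_________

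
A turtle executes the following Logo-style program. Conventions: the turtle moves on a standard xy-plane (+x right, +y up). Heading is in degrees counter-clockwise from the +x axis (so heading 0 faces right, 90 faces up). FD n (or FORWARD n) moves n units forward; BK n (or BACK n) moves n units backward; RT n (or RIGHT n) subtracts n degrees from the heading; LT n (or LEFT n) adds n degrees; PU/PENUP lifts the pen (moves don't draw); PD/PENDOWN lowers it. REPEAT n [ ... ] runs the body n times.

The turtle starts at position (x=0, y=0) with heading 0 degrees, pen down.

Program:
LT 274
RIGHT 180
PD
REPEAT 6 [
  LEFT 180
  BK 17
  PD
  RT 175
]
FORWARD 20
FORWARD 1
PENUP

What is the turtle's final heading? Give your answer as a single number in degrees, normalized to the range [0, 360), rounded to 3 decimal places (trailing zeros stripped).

Answer: 124

Derivation:
Executing turtle program step by step:
Start: pos=(0,0), heading=0, pen down
LT 274: heading 0 -> 274
RT 180: heading 274 -> 94
PD: pen down
REPEAT 6 [
  -- iteration 1/6 --
  LT 180: heading 94 -> 274
  BK 17: (0,0) -> (-1.186,16.959) [heading=274, draw]
  PD: pen down
  RT 175: heading 274 -> 99
  -- iteration 2/6 --
  LT 180: heading 99 -> 279
  BK 17: (-1.186,16.959) -> (-3.845,33.749) [heading=279, draw]
  PD: pen down
  RT 175: heading 279 -> 104
  -- iteration 3/6 --
  LT 180: heading 104 -> 284
  BK 17: (-3.845,33.749) -> (-7.958,50.244) [heading=284, draw]
  PD: pen down
  RT 175: heading 284 -> 109
  -- iteration 4/6 --
  LT 180: heading 109 -> 289
  BK 17: (-7.958,50.244) -> (-13.493,66.318) [heading=289, draw]
  PD: pen down
  RT 175: heading 289 -> 114
  -- iteration 5/6 --
  LT 180: heading 114 -> 294
  BK 17: (-13.493,66.318) -> (-20.407,81.848) [heading=294, draw]
  PD: pen down
  RT 175: heading 294 -> 119
  -- iteration 6/6 --
  LT 180: heading 119 -> 299
  BK 17: (-20.407,81.848) -> (-28.649,96.717) [heading=299, draw]
  PD: pen down
  RT 175: heading 299 -> 124
]
FD 20: (-28.649,96.717) -> (-39.833,113.298) [heading=124, draw]
FD 1: (-39.833,113.298) -> (-40.392,114.127) [heading=124, draw]
PU: pen up
Final: pos=(-40.392,114.127), heading=124, 8 segment(s) drawn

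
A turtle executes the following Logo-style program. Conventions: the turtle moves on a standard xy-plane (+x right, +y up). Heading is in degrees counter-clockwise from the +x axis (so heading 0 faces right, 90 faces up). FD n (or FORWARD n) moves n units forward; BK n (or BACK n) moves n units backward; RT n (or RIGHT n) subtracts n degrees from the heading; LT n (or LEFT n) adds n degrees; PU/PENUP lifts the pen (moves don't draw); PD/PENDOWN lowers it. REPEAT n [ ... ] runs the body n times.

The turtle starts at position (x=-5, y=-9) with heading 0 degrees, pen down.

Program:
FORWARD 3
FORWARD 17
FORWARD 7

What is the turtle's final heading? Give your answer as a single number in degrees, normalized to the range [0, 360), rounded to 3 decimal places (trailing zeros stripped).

Answer: 0

Derivation:
Executing turtle program step by step:
Start: pos=(-5,-9), heading=0, pen down
FD 3: (-5,-9) -> (-2,-9) [heading=0, draw]
FD 17: (-2,-9) -> (15,-9) [heading=0, draw]
FD 7: (15,-9) -> (22,-9) [heading=0, draw]
Final: pos=(22,-9), heading=0, 3 segment(s) drawn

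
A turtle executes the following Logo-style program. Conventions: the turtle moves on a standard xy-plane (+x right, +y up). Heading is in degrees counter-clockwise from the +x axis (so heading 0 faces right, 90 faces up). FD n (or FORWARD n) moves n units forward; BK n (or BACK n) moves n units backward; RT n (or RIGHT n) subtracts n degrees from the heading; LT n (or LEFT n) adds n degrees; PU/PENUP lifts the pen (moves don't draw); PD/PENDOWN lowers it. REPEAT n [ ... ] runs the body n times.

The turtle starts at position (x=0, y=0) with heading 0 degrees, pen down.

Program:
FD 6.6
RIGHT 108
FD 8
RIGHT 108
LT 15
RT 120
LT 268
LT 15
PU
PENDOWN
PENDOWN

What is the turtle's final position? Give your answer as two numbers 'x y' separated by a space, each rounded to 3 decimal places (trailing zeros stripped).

Executing turtle program step by step:
Start: pos=(0,0), heading=0, pen down
FD 6.6: (0,0) -> (6.6,0) [heading=0, draw]
RT 108: heading 0 -> 252
FD 8: (6.6,0) -> (4.128,-7.608) [heading=252, draw]
RT 108: heading 252 -> 144
LT 15: heading 144 -> 159
RT 120: heading 159 -> 39
LT 268: heading 39 -> 307
LT 15: heading 307 -> 322
PU: pen up
PD: pen down
PD: pen down
Final: pos=(4.128,-7.608), heading=322, 2 segment(s) drawn

Answer: 4.128 -7.608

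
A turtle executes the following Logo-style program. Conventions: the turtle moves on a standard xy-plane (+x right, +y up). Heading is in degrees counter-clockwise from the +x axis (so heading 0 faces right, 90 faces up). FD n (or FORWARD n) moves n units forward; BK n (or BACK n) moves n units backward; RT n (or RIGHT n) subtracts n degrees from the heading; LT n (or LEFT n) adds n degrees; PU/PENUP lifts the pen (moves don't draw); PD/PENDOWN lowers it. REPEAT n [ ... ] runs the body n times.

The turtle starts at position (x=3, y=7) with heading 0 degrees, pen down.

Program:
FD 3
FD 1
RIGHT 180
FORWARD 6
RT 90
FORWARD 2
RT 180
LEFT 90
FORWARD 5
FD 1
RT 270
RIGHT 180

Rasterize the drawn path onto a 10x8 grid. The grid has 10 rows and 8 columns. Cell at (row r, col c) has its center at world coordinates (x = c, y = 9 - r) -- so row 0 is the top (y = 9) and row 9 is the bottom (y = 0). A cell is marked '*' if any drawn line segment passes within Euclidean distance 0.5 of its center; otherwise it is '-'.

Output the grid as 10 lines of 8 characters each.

Segment 0: (3,7) -> (6,7)
Segment 1: (6,7) -> (7,7)
Segment 2: (7,7) -> (1,7)
Segment 3: (1,7) -> (1,9)
Segment 4: (1,9) -> (6,9)
Segment 5: (6,9) -> (7,9)

Answer: -*******
-*------
-*******
--------
--------
--------
--------
--------
--------
--------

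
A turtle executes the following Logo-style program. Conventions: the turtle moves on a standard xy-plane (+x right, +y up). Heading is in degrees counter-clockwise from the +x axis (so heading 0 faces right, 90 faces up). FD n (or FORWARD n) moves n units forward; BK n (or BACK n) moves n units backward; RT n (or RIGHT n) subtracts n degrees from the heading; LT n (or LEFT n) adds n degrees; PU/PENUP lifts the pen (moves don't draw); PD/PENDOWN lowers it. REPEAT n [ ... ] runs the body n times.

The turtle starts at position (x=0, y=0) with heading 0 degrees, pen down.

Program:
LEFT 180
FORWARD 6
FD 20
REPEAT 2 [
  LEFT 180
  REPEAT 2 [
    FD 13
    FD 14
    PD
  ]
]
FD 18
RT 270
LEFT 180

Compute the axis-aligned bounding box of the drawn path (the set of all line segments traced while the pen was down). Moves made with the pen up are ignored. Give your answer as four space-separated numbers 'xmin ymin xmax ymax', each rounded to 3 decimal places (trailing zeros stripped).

Answer: -44 0 28 0

Derivation:
Executing turtle program step by step:
Start: pos=(0,0), heading=0, pen down
LT 180: heading 0 -> 180
FD 6: (0,0) -> (-6,0) [heading=180, draw]
FD 20: (-6,0) -> (-26,0) [heading=180, draw]
REPEAT 2 [
  -- iteration 1/2 --
  LT 180: heading 180 -> 0
  REPEAT 2 [
    -- iteration 1/2 --
    FD 13: (-26,0) -> (-13,0) [heading=0, draw]
    FD 14: (-13,0) -> (1,0) [heading=0, draw]
    PD: pen down
    -- iteration 2/2 --
    FD 13: (1,0) -> (14,0) [heading=0, draw]
    FD 14: (14,0) -> (28,0) [heading=0, draw]
    PD: pen down
  ]
  -- iteration 2/2 --
  LT 180: heading 0 -> 180
  REPEAT 2 [
    -- iteration 1/2 --
    FD 13: (28,0) -> (15,0) [heading=180, draw]
    FD 14: (15,0) -> (1,0) [heading=180, draw]
    PD: pen down
    -- iteration 2/2 --
    FD 13: (1,0) -> (-12,0) [heading=180, draw]
    FD 14: (-12,0) -> (-26,0) [heading=180, draw]
    PD: pen down
  ]
]
FD 18: (-26,0) -> (-44,0) [heading=180, draw]
RT 270: heading 180 -> 270
LT 180: heading 270 -> 90
Final: pos=(-44,0), heading=90, 11 segment(s) drawn

Segment endpoints: x in {-44, -26, -13, -12, -6, 0, 1, 14, 15, 28}, y in {0, 0, 0, 0, 0, 0, 0, 0, 0, 0, 0, 0}
xmin=-44, ymin=0, xmax=28, ymax=0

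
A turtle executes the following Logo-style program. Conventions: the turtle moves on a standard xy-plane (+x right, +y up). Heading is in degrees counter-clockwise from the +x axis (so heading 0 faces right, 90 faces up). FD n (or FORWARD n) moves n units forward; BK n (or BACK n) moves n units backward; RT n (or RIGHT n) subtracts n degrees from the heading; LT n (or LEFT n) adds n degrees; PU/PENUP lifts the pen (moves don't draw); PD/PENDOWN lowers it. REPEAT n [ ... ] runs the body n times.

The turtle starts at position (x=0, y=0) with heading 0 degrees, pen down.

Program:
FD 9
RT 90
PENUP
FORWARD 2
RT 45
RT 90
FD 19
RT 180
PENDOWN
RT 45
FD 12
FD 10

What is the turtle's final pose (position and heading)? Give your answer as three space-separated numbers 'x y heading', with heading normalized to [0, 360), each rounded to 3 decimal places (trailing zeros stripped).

Executing turtle program step by step:
Start: pos=(0,0), heading=0, pen down
FD 9: (0,0) -> (9,0) [heading=0, draw]
RT 90: heading 0 -> 270
PU: pen up
FD 2: (9,0) -> (9,-2) [heading=270, move]
RT 45: heading 270 -> 225
RT 90: heading 225 -> 135
FD 19: (9,-2) -> (-4.435,11.435) [heading=135, move]
RT 180: heading 135 -> 315
PD: pen down
RT 45: heading 315 -> 270
FD 12: (-4.435,11.435) -> (-4.435,-0.565) [heading=270, draw]
FD 10: (-4.435,-0.565) -> (-4.435,-10.565) [heading=270, draw]
Final: pos=(-4.435,-10.565), heading=270, 3 segment(s) drawn

Answer: -4.435 -10.565 270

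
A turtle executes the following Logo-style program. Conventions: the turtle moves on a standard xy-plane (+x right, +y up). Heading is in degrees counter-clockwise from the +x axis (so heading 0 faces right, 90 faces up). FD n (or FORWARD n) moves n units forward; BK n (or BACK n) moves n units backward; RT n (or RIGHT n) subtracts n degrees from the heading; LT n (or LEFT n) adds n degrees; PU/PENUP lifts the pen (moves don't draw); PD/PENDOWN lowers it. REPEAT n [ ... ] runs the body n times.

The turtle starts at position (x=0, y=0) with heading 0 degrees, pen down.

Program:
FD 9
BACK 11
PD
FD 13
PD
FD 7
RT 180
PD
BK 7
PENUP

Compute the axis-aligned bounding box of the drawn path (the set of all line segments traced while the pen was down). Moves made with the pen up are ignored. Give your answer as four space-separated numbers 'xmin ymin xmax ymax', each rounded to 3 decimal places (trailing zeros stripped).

Executing turtle program step by step:
Start: pos=(0,0), heading=0, pen down
FD 9: (0,0) -> (9,0) [heading=0, draw]
BK 11: (9,0) -> (-2,0) [heading=0, draw]
PD: pen down
FD 13: (-2,0) -> (11,0) [heading=0, draw]
PD: pen down
FD 7: (11,0) -> (18,0) [heading=0, draw]
RT 180: heading 0 -> 180
PD: pen down
BK 7: (18,0) -> (25,0) [heading=180, draw]
PU: pen up
Final: pos=(25,0), heading=180, 5 segment(s) drawn

Segment endpoints: x in {-2, 0, 9, 11, 18, 25}, y in {0, 0}
xmin=-2, ymin=0, xmax=25, ymax=0

Answer: -2 0 25 0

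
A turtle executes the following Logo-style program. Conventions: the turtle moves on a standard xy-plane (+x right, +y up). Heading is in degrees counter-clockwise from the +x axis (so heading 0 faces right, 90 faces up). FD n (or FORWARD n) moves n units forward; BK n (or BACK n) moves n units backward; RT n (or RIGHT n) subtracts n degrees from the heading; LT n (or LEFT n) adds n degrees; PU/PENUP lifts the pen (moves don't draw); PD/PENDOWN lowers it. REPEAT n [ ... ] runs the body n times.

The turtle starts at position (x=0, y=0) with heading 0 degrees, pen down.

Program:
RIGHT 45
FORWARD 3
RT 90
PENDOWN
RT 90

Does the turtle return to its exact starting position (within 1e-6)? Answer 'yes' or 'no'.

Executing turtle program step by step:
Start: pos=(0,0), heading=0, pen down
RT 45: heading 0 -> 315
FD 3: (0,0) -> (2.121,-2.121) [heading=315, draw]
RT 90: heading 315 -> 225
PD: pen down
RT 90: heading 225 -> 135
Final: pos=(2.121,-2.121), heading=135, 1 segment(s) drawn

Start position: (0, 0)
Final position: (2.121, -2.121)
Distance = 3; >= 1e-6 -> NOT closed

Answer: no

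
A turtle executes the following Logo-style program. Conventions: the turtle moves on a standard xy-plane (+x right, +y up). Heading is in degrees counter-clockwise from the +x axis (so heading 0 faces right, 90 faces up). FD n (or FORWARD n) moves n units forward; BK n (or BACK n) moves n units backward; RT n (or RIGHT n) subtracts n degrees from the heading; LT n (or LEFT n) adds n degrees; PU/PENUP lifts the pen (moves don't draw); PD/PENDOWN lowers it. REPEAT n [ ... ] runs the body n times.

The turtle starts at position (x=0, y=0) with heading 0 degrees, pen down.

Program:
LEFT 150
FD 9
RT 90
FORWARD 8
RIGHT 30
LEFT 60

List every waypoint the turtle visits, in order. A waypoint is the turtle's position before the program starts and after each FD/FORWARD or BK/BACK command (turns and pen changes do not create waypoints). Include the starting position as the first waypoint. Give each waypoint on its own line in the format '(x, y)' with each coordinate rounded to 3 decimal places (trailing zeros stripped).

Answer: (0, 0)
(-7.794, 4.5)
(-3.794, 11.428)

Derivation:
Executing turtle program step by step:
Start: pos=(0,0), heading=0, pen down
LT 150: heading 0 -> 150
FD 9: (0,0) -> (-7.794,4.5) [heading=150, draw]
RT 90: heading 150 -> 60
FD 8: (-7.794,4.5) -> (-3.794,11.428) [heading=60, draw]
RT 30: heading 60 -> 30
LT 60: heading 30 -> 90
Final: pos=(-3.794,11.428), heading=90, 2 segment(s) drawn
Waypoints (3 total):
(0, 0)
(-7.794, 4.5)
(-3.794, 11.428)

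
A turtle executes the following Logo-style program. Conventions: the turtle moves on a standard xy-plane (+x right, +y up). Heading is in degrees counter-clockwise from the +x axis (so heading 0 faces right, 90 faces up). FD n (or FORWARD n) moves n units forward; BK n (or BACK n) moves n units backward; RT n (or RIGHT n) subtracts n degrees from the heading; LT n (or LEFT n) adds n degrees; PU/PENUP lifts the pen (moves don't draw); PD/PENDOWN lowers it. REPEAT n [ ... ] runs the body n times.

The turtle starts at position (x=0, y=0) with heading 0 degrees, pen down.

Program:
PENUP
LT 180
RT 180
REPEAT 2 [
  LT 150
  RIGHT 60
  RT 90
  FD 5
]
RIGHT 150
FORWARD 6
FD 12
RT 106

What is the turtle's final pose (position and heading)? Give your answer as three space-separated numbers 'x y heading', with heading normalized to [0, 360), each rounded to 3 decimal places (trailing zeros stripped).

Answer: -5.588 -9 104

Derivation:
Executing turtle program step by step:
Start: pos=(0,0), heading=0, pen down
PU: pen up
LT 180: heading 0 -> 180
RT 180: heading 180 -> 0
REPEAT 2 [
  -- iteration 1/2 --
  LT 150: heading 0 -> 150
  RT 60: heading 150 -> 90
  RT 90: heading 90 -> 0
  FD 5: (0,0) -> (5,0) [heading=0, move]
  -- iteration 2/2 --
  LT 150: heading 0 -> 150
  RT 60: heading 150 -> 90
  RT 90: heading 90 -> 0
  FD 5: (5,0) -> (10,0) [heading=0, move]
]
RT 150: heading 0 -> 210
FD 6: (10,0) -> (4.804,-3) [heading=210, move]
FD 12: (4.804,-3) -> (-5.588,-9) [heading=210, move]
RT 106: heading 210 -> 104
Final: pos=(-5.588,-9), heading=104, 0 segment(s) drawn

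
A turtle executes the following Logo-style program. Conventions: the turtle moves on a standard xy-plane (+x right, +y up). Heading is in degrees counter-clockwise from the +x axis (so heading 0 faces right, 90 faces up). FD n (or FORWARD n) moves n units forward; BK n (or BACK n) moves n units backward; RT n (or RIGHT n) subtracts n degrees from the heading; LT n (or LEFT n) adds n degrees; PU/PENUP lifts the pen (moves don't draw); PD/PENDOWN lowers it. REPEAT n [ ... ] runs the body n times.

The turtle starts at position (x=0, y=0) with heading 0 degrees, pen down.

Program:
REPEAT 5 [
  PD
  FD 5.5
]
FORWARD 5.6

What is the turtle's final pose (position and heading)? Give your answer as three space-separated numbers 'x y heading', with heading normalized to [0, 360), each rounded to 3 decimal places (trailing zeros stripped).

Executing turtle program step by step:
Start: pos=(0,0), heading=0, pen down
REPEAT 5 [
  -- iteration 1/5 --
  PD: pen down
  FD 5.5: (0,0) -> (5.5,0) [heading=0, draw]
  -- iteration 2/5 --
  PD: pen down
  FD 5.5: (5.5,0) -> (11,0) [heading=0, draw]
  -- iteration 3/5 --
  PD: pen down
  FD 5.5: (11,0) -> (16.5,0) [heading=0, draw]
  -- iteration 4/5 --
  PD: pen down
  FD 5.5: (16.5,0) -> (22,0) [heading=0, draw]
  -- iteration 5/5 --
  PD: pen down
  FD 5.5: (22,0) -> (27.5,0) [heading=0, draw]
]
FD 5.6: (27.5,0) -> (33.1,0) [heading=0, draw]
Final: pos=(33.1,0), heading=0, 6 segment(s) drawn

Answer: 33.1 0 0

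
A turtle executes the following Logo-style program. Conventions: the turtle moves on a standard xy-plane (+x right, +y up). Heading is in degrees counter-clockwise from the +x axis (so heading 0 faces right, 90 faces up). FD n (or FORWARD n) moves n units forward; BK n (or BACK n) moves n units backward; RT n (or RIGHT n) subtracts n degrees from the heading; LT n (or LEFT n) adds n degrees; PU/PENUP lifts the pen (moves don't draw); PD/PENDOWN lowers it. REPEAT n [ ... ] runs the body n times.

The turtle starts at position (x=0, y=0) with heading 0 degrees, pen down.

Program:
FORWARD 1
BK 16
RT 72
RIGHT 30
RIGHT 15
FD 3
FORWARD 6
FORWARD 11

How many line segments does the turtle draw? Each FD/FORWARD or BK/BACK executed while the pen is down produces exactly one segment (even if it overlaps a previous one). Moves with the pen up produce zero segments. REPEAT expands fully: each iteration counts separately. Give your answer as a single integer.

Executing turtle program step by step:
Start: pos=(0,0), heading=0, pen down
FD 1: (0,0) -> (1,0) [heading=0, draw]
BK 16: (1,0) -> (-15,0) [heading=0, draw]
RT 72: heading 0 -> 288
RT 30: heading 288 -> 258
RT 15: heading 258 -> 243
FD 3: (-15,0) -> (-16.362,-2.673) [heading=243, draw]
FD 6: (-16.362,-2.673) -> (-19.086,-8.019) [heading=243, draw]
FD 11: (-19.086,-8.019) -> (-24.08,-17.82) [heading=243, draw]
Final: pos=(-24.08,-17.82), heading=243, 5 segment(s) drawn
Segments drawn: 5

Answer: 5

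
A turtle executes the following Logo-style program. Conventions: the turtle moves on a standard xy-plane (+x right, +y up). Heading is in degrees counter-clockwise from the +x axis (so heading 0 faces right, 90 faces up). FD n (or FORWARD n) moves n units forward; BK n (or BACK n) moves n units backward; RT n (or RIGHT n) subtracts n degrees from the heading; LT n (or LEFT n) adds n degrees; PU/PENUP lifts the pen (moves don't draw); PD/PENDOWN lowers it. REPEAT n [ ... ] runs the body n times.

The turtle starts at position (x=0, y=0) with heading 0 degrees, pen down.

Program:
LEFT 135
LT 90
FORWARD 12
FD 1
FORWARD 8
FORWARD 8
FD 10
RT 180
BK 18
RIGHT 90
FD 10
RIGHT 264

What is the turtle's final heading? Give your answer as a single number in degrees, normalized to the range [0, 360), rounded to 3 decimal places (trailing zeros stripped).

Executing turtle program step by step:
Start: pos=(0,0), heading=0, pen down
LT 135: heading 0 -> 135
LT 90: heading 135 -> 225
FD 12: (0,0) -> (-8.485,-8.485) [heading=225, draw]
FD 1: (-8.485,-8.485) -> (-9.192,-9.192) [heading=225, draw]
FD 8: (-9.192,-9.192) -> (-14.849,-14.849) [heading=225, draw]
FD 8: (-14.849,-14.849) -> (-20.506,-20.506) [heading=225, draw]
FD 10: (-20.506,-20.506) -> (-27.577,-27.577) [heading=225, draw]
RT 180: heading 225 -> 45
BK 18: (-27.577,-27.577) -> (-40.305,-40.305) [heading=45, draw]
RT 90: heading 45 -> 315
FD 10: (-40.305,-40.305) -> (-33.234,-47.376) [heading=315, draw]
RT 264: heading 315 -> 51
Final: pos=(-33.234,-47.376), heading=51, 7 segment(s) drawn

Answer: 51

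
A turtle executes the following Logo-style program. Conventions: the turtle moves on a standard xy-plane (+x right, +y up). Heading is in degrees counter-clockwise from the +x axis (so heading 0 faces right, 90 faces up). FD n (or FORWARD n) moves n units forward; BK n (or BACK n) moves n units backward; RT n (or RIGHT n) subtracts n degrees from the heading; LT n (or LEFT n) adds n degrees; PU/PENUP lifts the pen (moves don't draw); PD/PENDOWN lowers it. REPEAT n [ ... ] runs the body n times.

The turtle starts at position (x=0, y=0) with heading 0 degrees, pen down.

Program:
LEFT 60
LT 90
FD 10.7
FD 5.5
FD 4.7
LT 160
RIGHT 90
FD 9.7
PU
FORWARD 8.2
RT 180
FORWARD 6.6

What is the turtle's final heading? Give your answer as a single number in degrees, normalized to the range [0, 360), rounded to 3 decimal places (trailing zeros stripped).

Answer: 40

Derivation:
Executing turtle program step by step:
Start: pos=(0,0), heading=0, pen down
LT 60: heading 0 -> 60
LT 90: heading 60 -> 150
FD 10.7: (0,0) -> (-9.266,5.35) [heading=150, draw]
FD 5.5: (-9.266,5.35) -> (-14.03,8.1) [heading=150, draw]
FD 4.7: (-14.03,8.1) -> (-18.1,10.45) [heading=150, draw]
LT 160: heading 150 -> 310
RT 90: heading 310 -> 220
FD 9.7: (-18.1,10.45) -> (-25.531,4.215) [heading=220, draw]
PU: pen up
FD 8.2: (-25.531,4.215) -> (-31.812,-1.056) [heading=220, move]
RT 180: heading 220 -> 40
FD 6.6: (-31.812,-1.056) -> (-26.756,3.187) [heading=40, move]
Final: pos=(-26.756,3.187), heading=40, 4 segment(s) drawn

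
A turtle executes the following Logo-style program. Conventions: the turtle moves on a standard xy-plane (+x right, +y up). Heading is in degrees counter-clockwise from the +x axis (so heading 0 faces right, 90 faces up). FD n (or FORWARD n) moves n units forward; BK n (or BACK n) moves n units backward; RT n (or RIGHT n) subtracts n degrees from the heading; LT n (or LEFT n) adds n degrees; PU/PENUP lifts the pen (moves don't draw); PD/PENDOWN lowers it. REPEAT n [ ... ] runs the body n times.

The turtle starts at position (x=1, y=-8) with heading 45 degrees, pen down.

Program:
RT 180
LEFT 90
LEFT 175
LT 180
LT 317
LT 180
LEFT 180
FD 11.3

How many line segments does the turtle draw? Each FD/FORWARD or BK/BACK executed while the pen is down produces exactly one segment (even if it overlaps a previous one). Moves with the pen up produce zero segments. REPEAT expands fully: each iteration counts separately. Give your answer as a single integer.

Executing turtle program step by step:
Start: pos=(1,-8), heading=45, pen down
RT 180: heading 45 -> 225
LT 90: heading 225 -> 315
LT 175: heading 315 -> 130
LT 180: heading 130 -> 310
LT 317: heading 310 -> 267
LT 180: heading 267 -> 87
LT 180: heading 87 -> 267
FD 11.3: (1,-8) -> (0.409,-19.285) [heading=267, draw]
Final: pos=(0.409,-19.285), heading=267, 1 segment(s) drawn
Segments drawn: 1

Answer: 1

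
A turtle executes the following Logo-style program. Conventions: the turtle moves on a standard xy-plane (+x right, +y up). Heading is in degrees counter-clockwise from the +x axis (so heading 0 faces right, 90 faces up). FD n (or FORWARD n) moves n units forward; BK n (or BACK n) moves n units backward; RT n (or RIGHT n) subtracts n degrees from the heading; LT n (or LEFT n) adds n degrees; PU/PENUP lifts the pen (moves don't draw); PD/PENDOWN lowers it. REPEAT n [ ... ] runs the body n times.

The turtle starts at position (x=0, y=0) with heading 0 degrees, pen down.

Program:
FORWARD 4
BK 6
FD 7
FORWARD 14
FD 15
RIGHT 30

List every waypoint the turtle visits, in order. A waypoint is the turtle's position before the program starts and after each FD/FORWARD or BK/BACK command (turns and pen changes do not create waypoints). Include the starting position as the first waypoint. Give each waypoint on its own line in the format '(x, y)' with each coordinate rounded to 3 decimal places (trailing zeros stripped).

Answer: (0, 0)
(4, 0)
(-2, 0)
(5, 0)
(19, 0)
(34, 0)

Derivation:
Executing turtle program step by step:
Start: pos=(0,0), heading=0, pen down
FD 4: (0,0) -> (4,0) [heading=0, draw]
BK 6: (4,0) -> (-2,0) [heading=0, draw]
FD 7: (-2,0) -> (5,0) [heading=0, draw]
FD 14: (5,0) -> (19,0) [heading=0, draw]
FD 15: (19,0) -> (34,0) [heading=0, draw]
RT 30: heading 0 -> 330
Final: pos=(34,0), heading=330, 5 segment(s) drawn
Waypoints (6 total):
(0, 0)
(4, 0)
(-2, 0)
(5, 0)
(19, 0)
(34, 0)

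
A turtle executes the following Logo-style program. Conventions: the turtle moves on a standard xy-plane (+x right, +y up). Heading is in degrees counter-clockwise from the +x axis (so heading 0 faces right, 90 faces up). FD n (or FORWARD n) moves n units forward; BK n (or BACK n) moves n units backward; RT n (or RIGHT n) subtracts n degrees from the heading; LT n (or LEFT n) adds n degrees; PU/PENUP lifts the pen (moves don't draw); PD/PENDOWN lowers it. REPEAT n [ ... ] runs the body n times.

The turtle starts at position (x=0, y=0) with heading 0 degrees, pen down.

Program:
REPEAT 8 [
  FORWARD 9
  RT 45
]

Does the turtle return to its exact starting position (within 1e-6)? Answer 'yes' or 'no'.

Executing turtle program step by step:
Start: pos=(0,0), heading=0, pen down
REPEAT 8 [
  -- iteration 1/8 --
  FD 9: (0,0) -> (9,0) [heading=0, draw]
  RT 45: heading 0 -> 315
  -- iteration 2/8 --
  FD 9: (9,0) -> (15.364,-6.364) [heading=315, draw]
  RT 45: heading 315 -> 270
  -- iteration 3/8 --
  FD 9: (15.364,-6.364) -> (15.364,-15.364) [heading=270, draw]
  RT 45: heading 270 -> 225
  -- iteration 4/8 --
  FD 9: (15.364,-15.364) -> (9,-21.728) [heading=225, draw]
  RT 45: heading 225 -> 180
  -- iteration 5/8 --
  FD 9: (9,-21.728) -> (0,-21.728) [heading=180, draw]
  RT 45: heading 180 -> 135
  -- iteration 6/8 --
  FD 9: (0,-21.728) -> (-6.364,-15.364) [heading=135, draw]
  RT 45: heading 135 -> 90
  -- iteration 7/8 --
  FD 9: (-6.364,-15.364) -> (-6.364,-6.364) [heading=90, draw]
  RT 45: heading 90 -> 45
  -- iteration 8/8 --
  FD 9: (-6.364,-6.364) -> (0,0) [heading=45, draw]
  RT 45: heading 45 -> 0
]
Final: pos=(0,0), heading=0, 8 segment(s) drawn

Start position: (0, 0)
Final position: (0, 0)
Distance = 0; < 1e-6 -> CLOSED

Answer: yes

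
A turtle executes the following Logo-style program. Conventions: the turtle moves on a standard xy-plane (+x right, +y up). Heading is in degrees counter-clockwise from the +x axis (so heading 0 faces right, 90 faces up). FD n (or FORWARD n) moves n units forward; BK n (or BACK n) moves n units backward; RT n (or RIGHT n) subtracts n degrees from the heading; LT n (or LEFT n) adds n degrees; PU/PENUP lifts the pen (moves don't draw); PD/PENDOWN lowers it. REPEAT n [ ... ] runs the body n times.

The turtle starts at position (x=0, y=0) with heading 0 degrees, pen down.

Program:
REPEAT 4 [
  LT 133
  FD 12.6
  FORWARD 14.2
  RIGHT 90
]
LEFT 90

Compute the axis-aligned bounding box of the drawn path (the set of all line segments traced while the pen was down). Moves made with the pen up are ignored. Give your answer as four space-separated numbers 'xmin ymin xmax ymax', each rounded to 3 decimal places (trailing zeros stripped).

Answer: -69.57 -21.935 0 21.47

Derivation:
Executing turtle program step by step:
Start: pos=(0,0), heading=0, pen down
REPEAT 4 [
  -- iteration 1/4 --
  LT 133: heading 0 -> 133
  FD 12.6: (0,0) -> (-8.593,9.215) [heading=133, draw]
  FD 14.2: (-8.593,9.215) -> (-18.278,19.6) [heading=133, draw]
  RT 90: heading 133 -> 43
  -- iteration 2/4 --
  LT 133: heading 43 -> 176
  FD 12.6: (-18.278,19.6) -> (-30.847,20.479) [heading=176, draw]
  FD 14.2: (-30.847,20.479) -> (-45.012,21.47) [heading=176, draw]
  RT 90: heading 176 -> 86
  -- iteration 3/4 --
  LT 133: heading 86 -> 219
  FD 12.6: (-45.012,21.47) -> (-54.804,13.54) [heading=219, draw]
  FD 14.2: (-54.804,13.54) -> (-65.84,4.604) [heading=219, draw]
  RT 90: heading 219 -> 129
  -- iteration 4/4 --
  LT 133: heading 129 -> 262
  FD 12.6: (-65.84,4.604) -> (-67.593,-7.873) [heading=262, draw]
  FD 14.2: (-67.593,-7.873) -> (-69.57,-21.935) [heading=262, draw]
  RT 90: heading 262 -> 172
]
LT 90: heading 172 -> 262
Final: pos=(-69.57,-21.935), heading=262, 8 segment(s) drawn

Segment endpoints: x in {-69.57, -67.593, -65.84, -54.804, -45.012, -30.847, -18.278, -8.593, 0}, y in {-21.935, -7.873, 0, 4.604, 9.215, 13.54, 19.6, 20.479, 21.47}
xmin=-69.57, ymin=-21.935, xmax=0, ymax=21.47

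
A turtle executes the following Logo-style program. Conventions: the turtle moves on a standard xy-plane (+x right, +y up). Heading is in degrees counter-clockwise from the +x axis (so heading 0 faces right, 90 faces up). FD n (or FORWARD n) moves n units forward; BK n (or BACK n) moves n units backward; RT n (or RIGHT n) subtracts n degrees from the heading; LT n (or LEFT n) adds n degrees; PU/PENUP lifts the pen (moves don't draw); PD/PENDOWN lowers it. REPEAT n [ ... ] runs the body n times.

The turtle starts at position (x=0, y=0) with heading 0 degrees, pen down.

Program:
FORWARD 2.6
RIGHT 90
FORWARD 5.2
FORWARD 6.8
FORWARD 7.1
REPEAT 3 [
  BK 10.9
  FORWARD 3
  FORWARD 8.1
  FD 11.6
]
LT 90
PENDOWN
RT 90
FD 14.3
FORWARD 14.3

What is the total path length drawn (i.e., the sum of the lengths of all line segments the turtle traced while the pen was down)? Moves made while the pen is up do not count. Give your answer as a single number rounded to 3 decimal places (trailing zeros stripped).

Executing turtle program step by step:
Start: pos=(0,0), heading=0, pen down
FD 2.6: (0,0) -> (2.6,0) [heading=0, draw]
RT 90: heading 0 -> 270
FD 5.2: (2.6,0) -> (2.6,-5.2) [heading=270, draw]
FD 6.8: (2.6,-5.2) -> (2.6,-12) [heading=270, draw]
FD 7.1: (2.6,-12) -> (2.6,-19.1) [heading=270, draw]
REPEAT 3 [
  -- iteration 1/3 --
  BK 10.9: (2.6,-19.1) -> (2.6,-8.2) [heading=270, draw]
  FD 3: (2.6,-8.2) -> (2.6,-11.2) [heading=270, draw]
  FD 8.1: (2.6,-11.2) -> (2.6,-19.3) [heading=270, draw]
  FD 11.6: (2.6,-19.3) -> (2.6,-30.9) [heading=270, draw]
  -- iteration 2/3 --
  BK 10.9: (2.6,-30.9) -> (2.6,-20) [heading=270, draw]
  FD 3: (2.6,-20) -> (2.6,-23) [heading=270, draw]
  FD 8.1: (2.6,-23) -> (2.6,-31.1) [heading=270, draw]
  FD 11.6: (2.6,-31.1) -> (2.6,-42.7) [heading=270, draw]
  -- iteration 3/3 --
  BK 10.9: (2.6,-42.7) -> (2.6,-31.8) [heading=270, draw]
  FD 3: (2.6,-31.8) -> (2.6,-34.8) [heading=270, draw]
  FD 8.1: (2.6,-34.8) -> (2.6,-42.9) [heading=270, draw]
  FD 11.6: (2.6,-42.9) -> (2.6,-54.5) [heading=270, draw]
]
LT 90: heading 270 -> 0
PD: pen down
RT 90: heading 0 -> 270
FD 14.3: (2.6,-54.5) -> (2.6,-68.8) [heading=270, draw]
FD 14.3: (2.6,-68.8) -> (2.6,-83.1) [heading=270, draw]
Final: pos=(2.6,-83.1), heading=270, 18 segment(s) drawn

Segment lengths:
  seg 1: (0,0) -> (2.6,0), length = 2.6
  seg 2: (2.6,0) -> (2.6,-5.2), length = 5.2
  seg 3: (2.6,-5.2) -> (2.6,-12), length = 6.8
  seg 4: (2.6,-12) -> (2.6,-19.1), length = 7.1
  seg 5: (2.6,-19.1) -> (2.6,-8.2), length = 10.9
  seg 6: (2.6,-8.2) -> (2.6,-11.2), length = 3
  seg 7: (2.6,-11.2) -> (2.6,-19.3), length = 8.1
  seg 8: (2.6,-19.3) -> (2.6,-30.9), length = 11.6
  seg 9: (2.6,-30.9) -> (2.6,-20), length = 10.9
  seg 10: (2.6,-20) -> (2.6,-23), length = 3
  seg 11: (2.6,-23) -> (2.6,-31.1), length = 8.1
  seg 12: (2.6,-31.1) -> (2.6,-42.7), length = 11.6
  seg 13: (2.6,-42.7) -> (2.6,-31.8), length = 10.9
  seg 14: (2.6,-31.8) -> (2.6,-34.8), length = 3
  seg 15: (2.6,-34.8) -> (2.6,-42.9), length = 8.1
  seg 16: (2.6,-42.9) -> (2.6,-54.5), length = 11.6
  seg 17: (2.6,-54.5) -> (2.6,-68.8), length = 14.3
  seg 18: (2.6,-68.8) -> (2.6,-83.1), length = 14.3
Total = 151.1

Answer: 151.1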